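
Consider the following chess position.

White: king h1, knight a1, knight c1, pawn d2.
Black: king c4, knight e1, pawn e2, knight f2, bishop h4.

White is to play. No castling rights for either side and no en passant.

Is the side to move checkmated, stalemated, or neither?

neither

White to move; white king on h1.
In check: yes, from the black knight on f2.
King squares — g1: available; g2: attacked by Ne1; h2: available.
Legal moves for White: Kh2, Kg1.
White is in check but has 2 legal moves → neither.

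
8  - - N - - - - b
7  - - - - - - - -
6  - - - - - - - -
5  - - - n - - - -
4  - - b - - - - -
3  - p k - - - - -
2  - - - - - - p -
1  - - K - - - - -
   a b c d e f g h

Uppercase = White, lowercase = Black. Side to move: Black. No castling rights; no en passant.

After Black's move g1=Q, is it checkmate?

yes

After g1=Q: white king on c1; in check: yes, from the black queen on g1.
King squares — b1: attacked by Qg1; d1: attacked by Qg1; b2: attacked by Kc3; c2: attacked by Pb3; d2: attacked by Kc3.
White has no legal moves → checkmate.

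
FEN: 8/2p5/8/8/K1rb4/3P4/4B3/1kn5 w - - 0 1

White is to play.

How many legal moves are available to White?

White to move; king on a4.
In check: yes, from the black rook on c4.
Legal moves: Kb5, Ka5, Ka3, dxc4.
Count: 4.

4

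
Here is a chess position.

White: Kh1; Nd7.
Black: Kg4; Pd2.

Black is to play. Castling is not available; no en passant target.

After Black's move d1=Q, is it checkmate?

no

After d1=Q: white king on h1; in check: yes, from the black queen on d1.
White has 2 legal replies: Kh2, Kg2.
In check but a legal move exists → not checkmate.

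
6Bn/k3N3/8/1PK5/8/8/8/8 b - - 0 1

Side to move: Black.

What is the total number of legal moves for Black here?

5

Black to move; king on a7.
In check: no.
Legal moves: Nf7, Ng6, Kb8, Ka8, Kb7.
Count: 5.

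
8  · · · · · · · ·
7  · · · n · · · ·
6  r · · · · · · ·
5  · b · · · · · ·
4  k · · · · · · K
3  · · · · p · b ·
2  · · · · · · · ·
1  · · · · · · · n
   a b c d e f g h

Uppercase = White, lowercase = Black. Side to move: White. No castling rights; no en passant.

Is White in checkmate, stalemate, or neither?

neither

White to move; white king on h4.
In check: yes, from the black bishop on g3.
King squares — g3: attacked by Nh1; h3: available; g4: available; g5: available; h5: available.
Legal moves for White: Kh5, Kg5, Kg4, Kh3.
White is in check but has 4 legal moves → neither.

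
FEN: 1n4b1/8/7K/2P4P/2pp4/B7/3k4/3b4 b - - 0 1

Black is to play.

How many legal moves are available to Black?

Black to move; king on d2.
In check: no.
Legal moves: Bh7, Bf7, Be6, Bd5, Nd7, Nc6, Na6, Ke3, Kd3, Kc3, Ke2, Kc2, Ke1, Bxh5, Bg4, Ba4, Bf3, Bb3, Be2, Bc2, d3, c3.
Count: 22.

22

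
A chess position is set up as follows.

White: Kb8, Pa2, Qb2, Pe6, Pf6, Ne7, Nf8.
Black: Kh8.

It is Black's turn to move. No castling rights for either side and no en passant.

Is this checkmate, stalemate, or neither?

stalemate

Black to move; black king on h8.
In check: no.
King squares — g7: attacked by Pf6; h7: attacked by Nf8; g8: attacked by Ne7.
Legal moves for Black: none.
Not in check and no legal moves → stalemate.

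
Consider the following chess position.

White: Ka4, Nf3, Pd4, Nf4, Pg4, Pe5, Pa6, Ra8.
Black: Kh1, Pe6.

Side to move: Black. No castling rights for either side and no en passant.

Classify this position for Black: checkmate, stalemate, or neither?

stalemate

Black to move; black king on h1.
In check: no.
King squares — g1: attacked by Nf3; g2: attacked by Nf4; h2: attacked by Nf3.
Legal moves for Black: none.
Not in check and no legal moves → stalemate.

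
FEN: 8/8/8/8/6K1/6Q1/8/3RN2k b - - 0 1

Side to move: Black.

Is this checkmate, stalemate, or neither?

Black to move; black king on h1.
In check: no.
King squares — g1: attacked by Qg3; g2: attacked by Ne1; h2: attacked by Qg3.
Legal moves for Black: none.
Not in check and no legal moves → stalemate.

stalemate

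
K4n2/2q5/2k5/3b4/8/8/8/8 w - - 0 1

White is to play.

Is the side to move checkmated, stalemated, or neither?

White to move; white king on a8.
In check: no.
King squares — a7: attacked by Qc7; b7: attacked by Kc6; b8: attacked by Qc7.
Legal moves for White: none.
Not in check and no legal moves → stalemate.

stalemate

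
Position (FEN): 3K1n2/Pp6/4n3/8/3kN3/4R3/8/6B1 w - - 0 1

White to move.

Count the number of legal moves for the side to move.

White to move; king on d8.
In check: yes, from the black knight on e6.
Legal moves: Ke8, Kc8, Ke7.
Count: 3.

3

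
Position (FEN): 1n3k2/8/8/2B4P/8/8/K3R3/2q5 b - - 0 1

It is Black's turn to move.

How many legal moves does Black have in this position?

Black to move; king on f8.
In check: yes, from the white bishop on c5.
Legal moves: Kg8, Kg7, Kf7, Qxc5.
Count: 4.

4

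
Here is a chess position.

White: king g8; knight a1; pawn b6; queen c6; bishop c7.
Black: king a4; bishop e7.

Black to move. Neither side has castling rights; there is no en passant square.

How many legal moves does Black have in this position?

Black to move; king on a4.
In check: yes, from the white queen on c6.
Legal moves: Ka5, Kb4, Ka3.
Count: 3.

3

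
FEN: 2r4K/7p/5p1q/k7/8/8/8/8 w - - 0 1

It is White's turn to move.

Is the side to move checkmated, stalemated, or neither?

White to move; white king on h8.
In check: yes, from the black rook on c8.
King squares — g7: attacked by Qh6; h7: attacked by Qh6; g8: attacked by Rc8.
Legal moves for White: none.
In check with no legal moves → checkmate.

checkmate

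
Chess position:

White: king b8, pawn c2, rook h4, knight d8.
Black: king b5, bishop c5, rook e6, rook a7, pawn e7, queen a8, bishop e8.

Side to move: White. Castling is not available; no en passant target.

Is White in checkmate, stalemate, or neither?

White to move; white king on b8.
In check: yes, from the black queen on a8.
King squares — a7: attacked by Bc5; b7: attacked by Ra7; c7: attacked by Ra7; a8: attacked by Ra7; c8: attacked by Qa8.
Legal moves for White: none.
In check with no legal moves → checkmate.

checkmate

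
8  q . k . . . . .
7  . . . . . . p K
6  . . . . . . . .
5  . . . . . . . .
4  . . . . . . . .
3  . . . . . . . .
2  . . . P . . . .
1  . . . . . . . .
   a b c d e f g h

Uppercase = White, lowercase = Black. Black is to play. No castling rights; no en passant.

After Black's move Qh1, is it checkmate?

After Qh1: white king on h7; in check: yes, from the black queen on h1.
White has 3 legal replies: Kg8, Kxg7, Kg6.
In check but a legal move exists → not checkmate.

no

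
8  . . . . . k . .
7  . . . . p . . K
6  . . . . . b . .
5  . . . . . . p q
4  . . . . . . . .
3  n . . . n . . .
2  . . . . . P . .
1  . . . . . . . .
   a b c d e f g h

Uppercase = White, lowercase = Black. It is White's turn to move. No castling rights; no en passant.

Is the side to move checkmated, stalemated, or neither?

checkmate

White to move; white king on h7.
In check: yes, from the black queen on h5.
King squares — g6: attacked by Qh5; h6: attacked by Qh5; g7: attacked by Bf6; g8: attacked by Kf8; h8: attacked by Qh5.
Legal moves for White: none.
In check with no legal moves → checkmate.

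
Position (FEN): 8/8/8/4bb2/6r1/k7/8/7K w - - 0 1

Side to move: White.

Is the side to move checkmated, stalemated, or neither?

stalemate

White to move; white king on h1.
In check: no.
King squares — g1: attacked by Rg4; g2: attacked by Rg4; h2: attacked by Be5.
Legal moves for White: none.
Not in check and no legal moves → stalemate.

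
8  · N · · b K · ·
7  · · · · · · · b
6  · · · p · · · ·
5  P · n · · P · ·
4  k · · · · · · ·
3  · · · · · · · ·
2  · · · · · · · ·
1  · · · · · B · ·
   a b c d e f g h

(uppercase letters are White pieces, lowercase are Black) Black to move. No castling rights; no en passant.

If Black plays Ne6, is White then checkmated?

After Ne6: white king on f8; in check: yes, from the black knight on e6.
White has 3 legal replies: Kxe8, Ke7, fxe6.
In check but a legal move exists → not checkmate.

no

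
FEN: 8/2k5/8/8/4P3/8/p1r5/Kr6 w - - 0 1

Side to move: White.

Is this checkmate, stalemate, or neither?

checkmate

White to move; white king on a1.
In check: yes, from the black rook on b1.
King squares — b1: attacked by Pa2; a2: attacked by Rc2; b2: attacked by Rb1.
Legal moves for White: none.
In check with no legal moves → checkmate.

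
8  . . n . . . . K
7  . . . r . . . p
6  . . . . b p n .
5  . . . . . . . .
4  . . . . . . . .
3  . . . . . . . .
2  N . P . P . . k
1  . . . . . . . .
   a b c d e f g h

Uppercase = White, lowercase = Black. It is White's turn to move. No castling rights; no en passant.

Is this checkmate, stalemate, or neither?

checkmate

White to move; white king on h8.
In check: yes, from the black knight on g6.
King squares — g7: attacked by Rd7; h7: attacked by Rd7; g8: attacked by Be6.
Legal moves for White: none.
In check with no legal moves → checkmate.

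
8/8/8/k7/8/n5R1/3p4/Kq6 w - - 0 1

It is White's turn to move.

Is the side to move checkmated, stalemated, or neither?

White to move; white king on a1.
In check: yes, from the black queen on b1.
King squares — b1: attacked by Na3; a2: attacked by Qb1; b2: attacked by Qb1.
Legal moves for White: none.
In check with no legal moves → checkmate.

checkmate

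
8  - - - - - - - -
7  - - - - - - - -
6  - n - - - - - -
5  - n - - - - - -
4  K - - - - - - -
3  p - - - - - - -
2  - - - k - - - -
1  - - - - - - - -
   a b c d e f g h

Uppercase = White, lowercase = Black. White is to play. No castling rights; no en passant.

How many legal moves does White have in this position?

White to move; king on a4.
In check: yes, from the black knight on b6.
Legal moves: Kxb5, Ka5, Kb4, Kb3.
Count: 4.

4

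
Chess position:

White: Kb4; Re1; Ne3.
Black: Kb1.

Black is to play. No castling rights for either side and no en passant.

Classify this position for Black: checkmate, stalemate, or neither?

Black to move; black king on b1.
In check: yes, from the white rook on e1.
King squares — a1: attacked by Re1; c1: attacked by Re1; a2: available; b2: available; c2: attacked by Ne3.
Legal moves for Black: Kb2, Ka2.
Black is in check but has 2 legal moves → neither.

neither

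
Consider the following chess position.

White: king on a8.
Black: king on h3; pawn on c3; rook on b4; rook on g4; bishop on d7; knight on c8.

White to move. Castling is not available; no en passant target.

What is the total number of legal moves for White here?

0

White to move; king on a8.
In check: no.
Legal moves: none.
Count: 0.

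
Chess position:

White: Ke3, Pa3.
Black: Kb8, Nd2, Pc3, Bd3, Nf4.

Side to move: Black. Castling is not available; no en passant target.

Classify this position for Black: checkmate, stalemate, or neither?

Black to move; black king on b8.
In check: no.
Legal moves for Black include: Kc8, Ka8, Kc7, Kb7, Ka7, Ng6, Ne6, Nh5, Nd5+, Nh3, Ng2+, Ne2, Bh7, Bg6, Ba6, Bf5, Bb5, Be4, ... (list truncated; more exist).
Black has legal moves and is not in check → neither.

neither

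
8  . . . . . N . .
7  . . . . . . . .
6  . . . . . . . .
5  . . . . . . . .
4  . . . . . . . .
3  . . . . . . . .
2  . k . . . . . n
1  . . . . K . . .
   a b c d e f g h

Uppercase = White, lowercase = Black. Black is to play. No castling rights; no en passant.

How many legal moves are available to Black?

11

Black to move; king on b2.
In check: no.
Legal moves: Ng4, Nf3+, Nf1, Kc3, Kb3, Ka3, Kc2, Ka2, Kc1, Kb1, Ka1.
Count: 11.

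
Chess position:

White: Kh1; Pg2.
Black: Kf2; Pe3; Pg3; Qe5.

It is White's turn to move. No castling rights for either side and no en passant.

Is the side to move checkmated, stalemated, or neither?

White to move; white king on h1.
In check: no.
King squares — g1: attacked by Kf2; g2: own pawn; h2: attacked by Pg3.
Legal moves for White: none.
Not in check and no legal moves → stalemate.

stalemate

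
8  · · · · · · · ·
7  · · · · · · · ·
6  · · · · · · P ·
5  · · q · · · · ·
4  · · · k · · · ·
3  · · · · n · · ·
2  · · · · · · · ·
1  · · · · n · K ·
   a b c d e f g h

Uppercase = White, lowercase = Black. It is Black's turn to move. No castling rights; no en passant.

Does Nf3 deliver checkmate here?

After Nf3: white king on g1; in check: yes, from the black knight on f3.
White has 2 legal replies: Kf2, Kh1.
In check but a legal move exists → not checkmate.

no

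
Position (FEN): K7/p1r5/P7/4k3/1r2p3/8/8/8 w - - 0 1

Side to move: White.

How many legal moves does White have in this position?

White to move; king on a8.
In check: no.
Legal moves: none.
Count: 0.

0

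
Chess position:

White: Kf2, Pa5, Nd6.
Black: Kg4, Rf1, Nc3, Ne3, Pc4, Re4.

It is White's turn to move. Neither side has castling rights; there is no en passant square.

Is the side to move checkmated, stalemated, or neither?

White to move; white king on f2.
In check: yes, from the black rook on f1.
King squares — e1: attacked by Rf1; f1: attacked by Ne3; g1: attacked by Rf1; e2: attacked by Nc3; g2: attacked by Ne3; e3: attacked by Re4; f3: attacked by Rf1; g3: attacked by Kg4.
Legal moves for White: none.
In check with no legal moves → checkmate.

checkmate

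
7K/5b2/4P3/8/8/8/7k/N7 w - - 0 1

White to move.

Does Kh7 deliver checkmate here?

no

After Kh7: black king on h2; in check: no.
Black is not in check, so this cannot be checkmate.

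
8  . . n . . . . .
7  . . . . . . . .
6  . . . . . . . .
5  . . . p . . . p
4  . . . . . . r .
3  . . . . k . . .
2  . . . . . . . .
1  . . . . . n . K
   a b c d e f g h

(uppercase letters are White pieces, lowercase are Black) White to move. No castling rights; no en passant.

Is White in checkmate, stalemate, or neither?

White to move; white king on h1.
In check: no.
King squares — g1: attacked by Rg4; g2: attacked by Rg4; h2: attacked by Nf1.
Legal moves for White: none.
Not in check and no legal moves → stalemate.

stalemate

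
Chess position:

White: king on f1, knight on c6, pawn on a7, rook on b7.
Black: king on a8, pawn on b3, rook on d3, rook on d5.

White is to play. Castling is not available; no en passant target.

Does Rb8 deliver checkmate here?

yes

After Rb8: black king on a8; in check: yes, from the white rook on b8.
King squares — a7: attacked by Nc6; b7: attacked by Rb8; b8: attacked by Nc6.
Black has no legal moves → checkmate.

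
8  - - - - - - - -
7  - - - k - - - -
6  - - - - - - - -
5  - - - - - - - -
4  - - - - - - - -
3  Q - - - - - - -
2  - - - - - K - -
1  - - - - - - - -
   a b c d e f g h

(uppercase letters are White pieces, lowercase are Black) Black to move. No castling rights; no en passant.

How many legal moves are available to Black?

6

Black to move; king on d7.
In check: no.
Legal moves: Ke8, Kd8, Kc8, Kc7, Ke6, Kc6.
Count: 6.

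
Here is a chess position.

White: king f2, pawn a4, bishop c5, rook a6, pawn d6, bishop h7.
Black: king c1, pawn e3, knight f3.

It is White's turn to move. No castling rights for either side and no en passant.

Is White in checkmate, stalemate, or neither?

White to move; white king on f2.
In check: yes, from the black pawn on e3.
Legal moves for White: Kg3, Kxf3, Kxe3, Kg2, Ke2, Kf1, Bxe3+.
White is in check but has 7 legal moves → neither.

neither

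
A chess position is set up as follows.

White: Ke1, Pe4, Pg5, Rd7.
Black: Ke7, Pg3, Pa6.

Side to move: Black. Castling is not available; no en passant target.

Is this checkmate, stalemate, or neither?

neither

Black to move; black king on e7.
In check: yes, from the white rook on d7.
Legal moves for Black: Kf8, Ke8, Kxd7, Ke6.
Black is in check but has 4 legal moves → neither.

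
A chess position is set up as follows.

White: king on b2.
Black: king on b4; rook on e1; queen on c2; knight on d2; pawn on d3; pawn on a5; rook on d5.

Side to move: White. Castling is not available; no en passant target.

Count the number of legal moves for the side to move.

0

White to move; king on b2.
In check: yes, from the black queen on c2.
Legal moves: none.
Count: 0.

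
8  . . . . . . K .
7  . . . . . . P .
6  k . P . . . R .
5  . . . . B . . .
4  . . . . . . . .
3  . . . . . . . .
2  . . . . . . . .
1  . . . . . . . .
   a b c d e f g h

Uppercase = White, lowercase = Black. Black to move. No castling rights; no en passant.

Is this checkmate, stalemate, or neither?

neither

Black to move; black king on a6.
In check: no.
Legal moves for Black: Ka7, Kb6, Kb5, Ka5.
Black has 4 legal moves and is not in check → neither.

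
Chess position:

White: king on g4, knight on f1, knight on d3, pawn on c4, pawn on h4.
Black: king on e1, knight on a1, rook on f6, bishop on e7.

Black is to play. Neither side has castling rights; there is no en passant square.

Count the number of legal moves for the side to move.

3

Black to move; king on e1.
In check: yes, from the white knight on d3.
Legal moves: Ke2, Kxf1, Kd1.
Count: 3.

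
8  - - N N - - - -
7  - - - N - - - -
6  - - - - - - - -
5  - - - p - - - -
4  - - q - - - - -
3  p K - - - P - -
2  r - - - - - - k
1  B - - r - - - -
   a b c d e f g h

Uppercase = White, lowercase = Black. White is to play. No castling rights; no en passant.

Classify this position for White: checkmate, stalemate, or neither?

White to move; white king on b3.
In check: yes, from the black queen on c4.
King squares — a2: attacked by Qc4; b2: attacked by Ra2; c2: attacked by Ra2; a3: attacked by Ra2; c3: attacked by Qc4; a4: attacked by Qc4; b4: attacked by Qc4; c4: attacked by Pd5.
Legal moves for White: none.
In check with no legal moves → checkmate.

checkmate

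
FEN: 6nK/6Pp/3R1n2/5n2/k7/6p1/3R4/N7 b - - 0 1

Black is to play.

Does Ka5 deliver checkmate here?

no

After Ka5: white king on h8; in check: no.
White is not in check, so this cannot be checkmate.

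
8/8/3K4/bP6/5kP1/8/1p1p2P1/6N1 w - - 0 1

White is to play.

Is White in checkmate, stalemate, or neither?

White to move; white king on d6.
In check: no.
Legal moves for White: Ke7, Kd7, Ke6, Kc6, Kd5, Kc5, Nh3+, Nf3, Ne2+, b6, g5, g3+.
White has 12 legal moves and is not in check → neither.

neither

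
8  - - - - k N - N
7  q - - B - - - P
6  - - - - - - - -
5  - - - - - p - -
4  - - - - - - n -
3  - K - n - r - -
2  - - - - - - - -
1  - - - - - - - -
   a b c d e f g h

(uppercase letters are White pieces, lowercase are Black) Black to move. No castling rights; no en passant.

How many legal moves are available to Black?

4

Black to move; king on e8.
In check: yes, from the white bishop on d7.
Legal moves: Kxf8, Kd8, Ke7, Qxd7.
Count: 4.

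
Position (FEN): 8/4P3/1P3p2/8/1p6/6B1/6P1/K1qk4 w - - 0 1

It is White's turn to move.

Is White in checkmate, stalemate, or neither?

White to move; white king on a1.
In check: yes, from the black queen on c1.
King squares — b1: attacked by Qc1; a2: available; b2: attacked by Qc1.
Legal moves for White: Ka2.
White is in check but has 1 legal move → neither.

neither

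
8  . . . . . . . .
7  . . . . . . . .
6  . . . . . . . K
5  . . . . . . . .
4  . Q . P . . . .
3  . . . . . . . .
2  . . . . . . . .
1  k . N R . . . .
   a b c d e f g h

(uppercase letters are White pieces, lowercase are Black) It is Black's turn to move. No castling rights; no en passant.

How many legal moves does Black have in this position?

0

Black to move; king on a1.
In check: no.
Legal moves: none.
Count: 0.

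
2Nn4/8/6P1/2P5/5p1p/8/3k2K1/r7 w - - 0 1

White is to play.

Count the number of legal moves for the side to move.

White to move; king on g2.
In check: no.
Legal moves: Ne7, Na7, Nd6, Nb6, Kh3, Kf3, Kh2, Kf2, g7, c6.
Count: 10.

10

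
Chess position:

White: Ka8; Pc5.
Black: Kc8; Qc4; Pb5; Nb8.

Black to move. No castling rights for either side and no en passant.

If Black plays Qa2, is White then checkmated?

After Qa2: white king on a8; in check: yes, from the black queen on a2.
King squares — a7: attacked by Qa2; b7: attacked by Kc8; b8: attacked by Kc8.
White has no legal moves → checkmate.

yes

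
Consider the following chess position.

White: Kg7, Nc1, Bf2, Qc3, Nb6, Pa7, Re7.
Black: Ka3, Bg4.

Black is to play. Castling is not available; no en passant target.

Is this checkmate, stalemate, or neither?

checkmate

Black to move; black king on a3.
In check: yes, from the white queen on c3.
King squares — a2: attacked by Nc1; b2: attacked by Qc3; b3: attacked by Nc1; a4: attacked by Nb6; b4: attacked by Qc3.
Legal moves for Black: none.
In check with no legal moves → checkmate.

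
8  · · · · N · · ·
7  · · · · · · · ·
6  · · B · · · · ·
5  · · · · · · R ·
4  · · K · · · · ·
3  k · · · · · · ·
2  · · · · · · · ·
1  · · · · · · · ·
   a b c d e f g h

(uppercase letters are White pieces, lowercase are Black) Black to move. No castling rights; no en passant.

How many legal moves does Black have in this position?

Black to move; king on a3.
In check: no.
Legal moves: Kb2, Ka2.
Count: 2.

2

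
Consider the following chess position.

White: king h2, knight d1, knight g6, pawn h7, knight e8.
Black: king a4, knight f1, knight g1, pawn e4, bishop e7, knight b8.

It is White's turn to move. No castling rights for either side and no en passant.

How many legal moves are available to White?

White to move; king on h2.
In check: yes, from the black knight on f1.
Legal moves: Kg2, Kh1, Kxg1.
Count: 3.

3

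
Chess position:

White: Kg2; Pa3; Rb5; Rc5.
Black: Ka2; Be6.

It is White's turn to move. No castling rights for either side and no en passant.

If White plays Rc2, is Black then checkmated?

After Rc2: black king on a2; in check: yes, from the white rook on c2.
Black has 2 legal replies: Kxa3, Ka1.
In check but a legal move exists → not checkmate.

no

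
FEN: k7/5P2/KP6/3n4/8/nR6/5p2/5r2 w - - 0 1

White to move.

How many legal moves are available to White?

17

White to move; king on a6.
In check: no.
Legal moves: Ka5, Rb5, Rb4, Rh3, Rg3, Rf3, Re3, Rd3, Rc3, Rxa3, Rb2, Rb1, f8=Q#, f8=R#, f8=B, f8=N, b7+.
Count: 17.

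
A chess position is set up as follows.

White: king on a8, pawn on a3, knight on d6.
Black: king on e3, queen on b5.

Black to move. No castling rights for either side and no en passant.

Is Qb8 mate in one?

no

After Qb8: white king on a8; in check: yes, from the black queen on b8.
White has 1 legal reply: Kxb8.
In check but a legal move exists → not checkmate.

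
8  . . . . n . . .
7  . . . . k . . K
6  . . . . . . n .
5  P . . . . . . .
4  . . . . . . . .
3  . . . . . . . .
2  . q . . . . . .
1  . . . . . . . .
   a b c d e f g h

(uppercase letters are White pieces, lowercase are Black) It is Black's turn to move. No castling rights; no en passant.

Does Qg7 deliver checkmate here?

yes

After Qg7: white king on h7; in check: yes, from the black queen on g7.
King squares — g6: attacked by Qg7; h6: attacked by Qg7; g7: attacked by Ne8; g8: attacked by Qg7; h8: attacked by Ng6.
White has no legal moves → checkmate.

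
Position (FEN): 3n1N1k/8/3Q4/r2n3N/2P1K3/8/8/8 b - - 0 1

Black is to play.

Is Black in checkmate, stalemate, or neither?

neither

Black to move; black king on h8.
In check: no.
Legal moves for Black include: Kg8, Nf7, Nb7, Ne6, Nc6, Ne7, Nc7, Nf6+, Nb6, Nf4, Nb4, Ne3, Nc3+, Ra8, Ra7, Ra6, Rc5, Rb5, ... (list truncated; more exist).
Black has legal moves and is not in check → neither.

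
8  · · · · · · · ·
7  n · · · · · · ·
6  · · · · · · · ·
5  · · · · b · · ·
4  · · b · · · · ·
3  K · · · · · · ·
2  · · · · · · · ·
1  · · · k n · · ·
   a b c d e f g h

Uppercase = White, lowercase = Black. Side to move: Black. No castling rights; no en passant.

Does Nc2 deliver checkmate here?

no

After Nc2: white king on a3; in check: yes, from the black knight on c2.
White has 1 legal reply: Ka4.
In check but a legal move exists → not checkmate.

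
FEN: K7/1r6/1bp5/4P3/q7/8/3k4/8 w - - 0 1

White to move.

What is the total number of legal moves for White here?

1

White to move; king on a8.
In check: yes, from the black queen on a4.
Legal moves: Kxb7.
Count: 1.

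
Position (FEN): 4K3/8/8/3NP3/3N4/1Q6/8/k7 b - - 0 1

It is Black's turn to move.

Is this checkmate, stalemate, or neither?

Black to move; black king on a1.
In check: no.
King squares — b1: attacked by Qb3; a2: attacked by Qb3; b2: attacked by Qb3.
Legal moves for Black: none.
Not in check and no legal moves → stalemate.

stalemate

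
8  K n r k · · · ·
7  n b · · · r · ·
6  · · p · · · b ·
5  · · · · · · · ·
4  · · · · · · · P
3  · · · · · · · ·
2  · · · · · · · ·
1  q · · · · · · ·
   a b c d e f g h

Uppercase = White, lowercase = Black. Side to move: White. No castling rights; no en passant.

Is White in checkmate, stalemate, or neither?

White to move; white king on a8.
In check: yes, from the black bishop on b7.
King squares — a7: attacked by Qa1; b7: attacked by Rf7; b8: attacked by Rc8.
Legal moves for White: none.
In check with no legal moves → checkmate.

checkmate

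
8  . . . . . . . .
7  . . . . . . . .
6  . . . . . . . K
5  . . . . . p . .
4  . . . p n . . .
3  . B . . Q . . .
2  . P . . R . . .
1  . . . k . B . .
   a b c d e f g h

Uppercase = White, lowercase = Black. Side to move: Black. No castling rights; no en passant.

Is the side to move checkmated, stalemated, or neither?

Black to move; black king on d1.
In check: yes, from the white bishop on b3.
King squares — c1: attacked by Qe3; e1: attacked by Re2; c2: attacked by Re2; d2: attacked by Re2; e2: attacked by Bf1.
Legal moves for Black: none.
In check with no legal moves → checkmate.

checkmate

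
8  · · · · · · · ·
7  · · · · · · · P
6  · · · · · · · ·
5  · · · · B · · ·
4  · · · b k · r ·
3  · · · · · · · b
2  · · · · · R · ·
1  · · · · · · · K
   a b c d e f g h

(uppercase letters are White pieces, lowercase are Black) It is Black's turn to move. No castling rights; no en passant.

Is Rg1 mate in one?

After Rg1: white king on h1; in check: yes, from the black rook on g1.
White has 2 legal replies: Kh2, Kxg1.
In check but a legal move exists → not checkmate.

no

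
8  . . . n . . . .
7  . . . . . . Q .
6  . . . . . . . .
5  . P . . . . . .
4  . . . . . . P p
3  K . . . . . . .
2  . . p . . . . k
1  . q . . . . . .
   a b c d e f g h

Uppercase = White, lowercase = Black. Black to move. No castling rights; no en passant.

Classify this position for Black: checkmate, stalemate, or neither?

neither

Black to move; black king on h2.
In check: no.
Legal moves for Black include: Nf7, Nb7, Ne6, Nc6, Kh3, Kg3, Kg2, Kh1, Kg1, Qxb5, Qb4+, Qb3+, Qb2+, Qa2+, Qh1, Qg1, Qf1, Qe1, ... (list truncated; more exist).
Black has legal moves and is not in check → neither.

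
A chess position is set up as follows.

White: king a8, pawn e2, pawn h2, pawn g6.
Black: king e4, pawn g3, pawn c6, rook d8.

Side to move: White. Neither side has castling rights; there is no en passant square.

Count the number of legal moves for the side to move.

2

White to move; king on a8.
In check: yes, from the black rook on d8.
Legal moves: Kb7, Ka7.
Count: 2.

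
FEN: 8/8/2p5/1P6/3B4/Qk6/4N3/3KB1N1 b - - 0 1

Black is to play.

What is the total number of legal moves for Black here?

2

Black to move; king on b3.
In check: yes, from the white queen on a3.
Legal moves: Kc4, Kxa3.
Count: 2.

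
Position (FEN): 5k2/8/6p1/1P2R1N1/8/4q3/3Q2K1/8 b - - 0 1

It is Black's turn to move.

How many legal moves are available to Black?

Black to move; king on f8.
In check: no.
Legal moves: Kg8, Kg7, Qa7, Qb6, Qxg5+, Qxe5, Qc5, Qf4, Qe4+, Qd4, Qh3+, Qg3+, Qf3+, Qd3, Qc3, Qb3, Qa3, Qf2+, Qe2+, Qxd2+, Qg1+, Qe1.
Count: 22.

22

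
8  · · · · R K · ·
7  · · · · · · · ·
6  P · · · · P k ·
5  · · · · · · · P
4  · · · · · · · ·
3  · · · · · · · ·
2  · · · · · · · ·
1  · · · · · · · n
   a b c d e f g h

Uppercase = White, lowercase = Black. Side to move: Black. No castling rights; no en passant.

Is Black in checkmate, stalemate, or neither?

neither

Black to move; black king on g6.
In check: yes, from the white pawn on h5.
King squares — f5: available; g5: available; h5: available; f6: available; h6: available; f7: attacked by Kf8; g7: attacked by Pf6; h7: available.
Legal moves for Black: Kh7, Kh6, Kxf6, Kxh5, Kg5, Kf5.
Black is in check but has 6 legal moves → neither.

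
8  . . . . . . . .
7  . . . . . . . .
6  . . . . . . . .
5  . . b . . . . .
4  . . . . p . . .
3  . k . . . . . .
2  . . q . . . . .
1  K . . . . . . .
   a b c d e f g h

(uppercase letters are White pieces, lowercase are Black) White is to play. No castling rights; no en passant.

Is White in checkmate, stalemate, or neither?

White to move; white king on a1.
In check: no.
King squares — b1: attacked by Qc2; a2: attacked by Qc2; b2: attacked by Qc2.
Legal moves for White: none.
Not in check and no legal moves → stalemate.

stalemate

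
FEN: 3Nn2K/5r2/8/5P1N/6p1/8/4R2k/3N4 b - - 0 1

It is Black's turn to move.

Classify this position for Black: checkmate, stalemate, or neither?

Black to move; black king on h2.
In check: yes, from the white rook on e2.
King squares — g1: available; h1: available; g2: attacked by Re2; g3: attacked by Nh5; h3: available.
Legal moves for Black: Kh3, Kh1, Kg1.
Black is in check but has 3 legal moves → neither.

neither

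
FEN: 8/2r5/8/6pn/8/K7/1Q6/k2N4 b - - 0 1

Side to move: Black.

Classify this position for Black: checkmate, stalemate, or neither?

checkmate

Black to move; black king on a1.
In check: yes, from the white queen on b2.
King squares — b1: attacked by Qb2; a2: attacked by Qb2; b2: attacked by Nd1.
Legal moves for Black: none.
In check with no legal moves → checkmate.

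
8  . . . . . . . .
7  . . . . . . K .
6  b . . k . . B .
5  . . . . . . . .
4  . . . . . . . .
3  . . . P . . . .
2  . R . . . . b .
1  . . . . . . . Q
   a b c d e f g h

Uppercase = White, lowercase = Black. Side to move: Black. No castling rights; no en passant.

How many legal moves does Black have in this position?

Black to move; king on d6.
In check: no.
Legal moves: Ke7, Kd7, Kc7, Ke6, Kc6, Ke5, Kd5, Kc5, Bc8, Bab7, Bb5, Bc4, Bxd3, Ba8, Bgb7, Bc6, Bd5, Be4, Bh3, Bf3, Bxh1, Bf1.
Count: 22.

22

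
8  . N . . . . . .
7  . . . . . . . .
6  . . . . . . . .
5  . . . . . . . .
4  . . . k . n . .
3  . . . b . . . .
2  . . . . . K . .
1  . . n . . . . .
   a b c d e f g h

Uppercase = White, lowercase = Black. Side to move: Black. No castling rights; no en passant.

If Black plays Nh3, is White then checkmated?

After Nh3: white king on f2; in check: yes, from the black knight on h3.
White has 4 legal replies: Kg3, Kf3, Kg2, Ke1.
In check but a legal move exists → not checkmate.

no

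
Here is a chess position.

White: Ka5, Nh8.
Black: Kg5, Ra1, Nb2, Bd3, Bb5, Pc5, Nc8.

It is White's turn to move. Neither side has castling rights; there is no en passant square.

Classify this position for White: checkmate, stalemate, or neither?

checkmate

White to move; white king on a5.
In check: yes, from the black rook on a1.
King squares — a4: attacked by Ra1; b4: attacked by Pc5; b5: attacked by Bd3; a6: attacked by Ra1; b6: attacked by Nc8.
Legal moves for White: none.
In check with no legal moves → checkmate.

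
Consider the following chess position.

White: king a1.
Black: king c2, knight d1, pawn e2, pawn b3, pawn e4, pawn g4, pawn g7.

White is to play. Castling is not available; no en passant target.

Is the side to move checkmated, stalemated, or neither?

White to move; white king on a1.
In check: no.
King squares — b1: attacked by Kc2; a2: attacked by Pb3; b2: attacked by Nd1.
Legal moves for White: none.
Not in check and no legal moves → stalemate.

stalemate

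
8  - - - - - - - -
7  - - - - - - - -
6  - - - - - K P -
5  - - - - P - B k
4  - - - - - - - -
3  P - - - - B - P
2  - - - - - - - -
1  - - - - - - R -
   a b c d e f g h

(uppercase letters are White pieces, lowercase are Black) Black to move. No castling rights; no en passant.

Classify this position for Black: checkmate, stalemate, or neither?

checkmate

Black to move; black king on h5.
In check: yes, from the white bishop on f3.
King squares — g4: attacked by Rg1; h4: attacked by Bg5; g5: attacked by Rg1; g6: attacked by Kf6; h6: attacked by Bg5.
Legal moves for Black: none.
In check with no legal moves → checkmate.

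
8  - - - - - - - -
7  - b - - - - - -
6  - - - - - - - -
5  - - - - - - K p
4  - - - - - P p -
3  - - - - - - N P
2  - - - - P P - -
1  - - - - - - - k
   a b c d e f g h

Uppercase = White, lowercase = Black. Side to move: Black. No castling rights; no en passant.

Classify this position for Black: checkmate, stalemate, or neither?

neither

Black to move; black king on h1.
In check: yes, from the white knight on g3.
King squares — g1: available; g2: available; h2: available.
Legal moves for Black: Kh2, Kg2, Kg1.
Black is in check but has 3 legal moves → neither.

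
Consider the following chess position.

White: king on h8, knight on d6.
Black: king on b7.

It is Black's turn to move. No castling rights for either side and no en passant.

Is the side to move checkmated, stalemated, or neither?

Black to move; black king on b7.
In check: yes, from the white knight on d6.
King squares — a6: available; b6: available; c6: available; a7: available; c7: available; a8: available; b8: available; c8: attacked by Nd6.
Legal moves for Black: Kb8, Ka8, Kc7, Ka7, Kc6, Kb6, Ka6.
Black is in check but has 7 legal moves → neither.

neither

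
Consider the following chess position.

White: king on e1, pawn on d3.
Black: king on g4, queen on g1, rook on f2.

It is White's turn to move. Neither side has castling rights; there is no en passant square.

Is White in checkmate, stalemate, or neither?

checkmate

White to move; white king on e1.
In check: yes, from the black queen on g1.
King squares — d1: attacked by Qg1; f1: attacked by Qg1; d2: attacked by Rf2; e2: attacked by Rf2; f2: attacked by Qg1.
Legal moves for White: none.
In check with no legal moves → checkmate.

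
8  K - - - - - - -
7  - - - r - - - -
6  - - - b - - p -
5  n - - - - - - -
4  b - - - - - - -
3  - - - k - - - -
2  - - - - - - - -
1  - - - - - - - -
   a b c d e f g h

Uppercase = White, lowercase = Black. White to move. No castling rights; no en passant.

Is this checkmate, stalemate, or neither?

stalemate

White to move; white king on a8.
In check: no.
King squares — a7: attacked by Rd7; b7: attacked by Na5; b8: attacked by Bd6.
Legal moves for White: none.
Not in check and no legal moves → stalemate.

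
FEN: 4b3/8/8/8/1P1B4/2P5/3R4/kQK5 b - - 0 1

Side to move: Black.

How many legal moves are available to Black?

0

Black to move; king on a1.
In check: yes, from the white queen on b1.
Legal moves: none.
Count: 0.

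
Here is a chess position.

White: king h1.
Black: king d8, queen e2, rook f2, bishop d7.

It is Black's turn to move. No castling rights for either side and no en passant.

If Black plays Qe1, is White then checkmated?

After Qe1: white king on h1; in check: yes, from the black queen on e1.
King squares — g1: attacked by Qe1; g2: attacked by Rf2; h2: attacked by Rf2.
White has no legal moves → checkmate.

yes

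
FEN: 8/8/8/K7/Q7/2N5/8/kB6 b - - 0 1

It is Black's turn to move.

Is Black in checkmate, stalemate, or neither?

Black to move; black king on a1.
In check: yes, from the white queen on a4.
Legal moves for Black: Kb2.
Black is in check but has 1 legal move → neither.

neither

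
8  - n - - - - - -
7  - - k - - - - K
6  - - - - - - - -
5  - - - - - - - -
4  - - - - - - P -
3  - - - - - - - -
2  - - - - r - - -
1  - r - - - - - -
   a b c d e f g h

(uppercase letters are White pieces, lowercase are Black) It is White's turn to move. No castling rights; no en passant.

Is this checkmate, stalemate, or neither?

White to move; white king on h7.
In check: no.
Legal moves for White: Kh8, Kg8, Kg7, Kh6, Kg6, g5.
White has 6 legal moves and is not in check → neither.

neither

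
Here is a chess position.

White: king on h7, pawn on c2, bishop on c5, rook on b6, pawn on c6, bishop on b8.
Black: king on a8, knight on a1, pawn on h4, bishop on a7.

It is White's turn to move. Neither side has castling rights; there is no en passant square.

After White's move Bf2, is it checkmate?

no

After Bf2: black king on a8; in check: no.
Black is not in check, so this cannot be checkmate.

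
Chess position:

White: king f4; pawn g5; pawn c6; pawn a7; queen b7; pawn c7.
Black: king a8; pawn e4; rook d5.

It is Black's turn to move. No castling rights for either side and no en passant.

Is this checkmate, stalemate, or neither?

checkmate

Black to move; black king on a8.
In check: yes, from the white queen on b7.
King squares — a7: attacked by Qb7; b7: attacked by Pc6; b8: attacked by Pa7.
Legal moves for Black: none.
In check with no legal moves → checkmate.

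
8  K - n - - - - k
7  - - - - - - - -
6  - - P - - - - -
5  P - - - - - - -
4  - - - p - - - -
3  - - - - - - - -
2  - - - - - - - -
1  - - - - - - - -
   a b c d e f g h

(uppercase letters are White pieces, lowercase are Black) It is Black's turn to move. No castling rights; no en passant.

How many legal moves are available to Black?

Black to move; king on h8.
In check: no.
Legal moves: Kg8, Kh7, Kg7, Ne7, Na7, Nd6, Nb6+, d3.
Count: 8.

8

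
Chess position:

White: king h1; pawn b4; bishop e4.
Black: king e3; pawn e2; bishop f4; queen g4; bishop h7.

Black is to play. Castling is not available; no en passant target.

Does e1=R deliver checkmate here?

yes

After e1=R: white king on h1; in check: yes, from the black rook on e1.
King squares — g1: attacked by Re1; g2: attacked by Qg4; h2: attacked by Bf4.
White has no legal moves → checkmate.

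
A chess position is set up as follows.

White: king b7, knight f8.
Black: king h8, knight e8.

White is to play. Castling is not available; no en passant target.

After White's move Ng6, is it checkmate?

no

After Ng6: black king on h8; in check: yes, from the white knight on g6.
Black has 3 legal replies: Kg8, Kh7, Kg7.
In check but a legal move exists → not checkmate.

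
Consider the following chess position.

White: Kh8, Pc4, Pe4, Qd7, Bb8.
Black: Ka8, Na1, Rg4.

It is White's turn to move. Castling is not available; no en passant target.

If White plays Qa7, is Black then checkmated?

yes

After Qa7: black king on a8; in check: yes, from the white queen on a7.
King squares — a7: attacked by Bb8; b7: attacked by Qa7; b8: attacked by Qa7.
Black has no legal moves → checkmate.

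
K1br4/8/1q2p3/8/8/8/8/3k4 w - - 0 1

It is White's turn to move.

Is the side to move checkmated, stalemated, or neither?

stalemate

White to move; white king on a8.
In check: no.
King squares — a7: attacked by Qb6; b7: attacked by Qb6; b8: attacked by Qb6.
Legal moves for White: none.
Not in check and no legal moves → stalemate.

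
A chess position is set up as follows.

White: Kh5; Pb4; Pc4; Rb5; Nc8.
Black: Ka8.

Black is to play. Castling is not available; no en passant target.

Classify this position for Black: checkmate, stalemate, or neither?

Black to move; black king on a8.
In check: no.
King squares — a7: attacked by Nc8; b7: attacked by Rb5; b8: attacked by Rb5.
Legal moves for Black: none.
Not in check and no legal moves → stalemate.

stalemate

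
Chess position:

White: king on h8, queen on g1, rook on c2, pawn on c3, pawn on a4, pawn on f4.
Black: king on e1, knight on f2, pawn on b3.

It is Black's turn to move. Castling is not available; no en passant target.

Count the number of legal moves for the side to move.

Black to move; king on e1.
In check: yes, from the white queen on g1.
Legal moves: none.
Count: 0.

0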